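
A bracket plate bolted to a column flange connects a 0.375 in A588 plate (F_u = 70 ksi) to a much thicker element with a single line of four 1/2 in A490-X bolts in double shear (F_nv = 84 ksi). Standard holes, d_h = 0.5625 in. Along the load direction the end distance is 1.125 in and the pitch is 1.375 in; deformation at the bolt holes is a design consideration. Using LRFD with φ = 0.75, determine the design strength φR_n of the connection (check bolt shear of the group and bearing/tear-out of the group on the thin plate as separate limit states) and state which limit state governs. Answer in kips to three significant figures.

77.5 kips (bearing governs)

Bolt shear: A_b = π·0.5²/4 = 0.1963 in²; R_n = 84 × 0.1963 × 4 × 2 = 131.9 kips → 0.75 × 131.9 = 99 kips.
Bearing (1.2 l_c t F_u ≤ 2.4 d t F_u): upper limit = 2.4·0.5·0.375·70 = 31.5 kips.
  Edge l_c = 1.125 − 0.5625/2 = 0.8438 → r_n = 26.58 kips; interior l_c = 1.375 − 0.5625 = 0.8125 → r_n = 25.59 kips.
  R_n,bearing = 1·26.58 + 3·25.59 = 103.4 kips → 0.75 × 103.4 = 77.5 kips.
Bearing governs: 77.5 kips.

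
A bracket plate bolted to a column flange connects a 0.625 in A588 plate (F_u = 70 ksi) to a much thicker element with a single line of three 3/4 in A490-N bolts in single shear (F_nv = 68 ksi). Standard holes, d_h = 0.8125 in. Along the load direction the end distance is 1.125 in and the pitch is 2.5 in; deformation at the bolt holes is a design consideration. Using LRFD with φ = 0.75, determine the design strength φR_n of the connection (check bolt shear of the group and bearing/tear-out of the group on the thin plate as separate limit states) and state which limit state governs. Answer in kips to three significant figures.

Bolt shear: A_b = π·0.75²/4 = 0.4418 in²; R_n = 68 × 0.4418 × 3 × 1 = 90.12 kips → 0.75 × 90.12 = 67.6 kips.
Bearing (1.2 l_c t F_u ≤ 2.4 d t F_u): upper limit = 2.4·0.75·0.625·70 = 78.75 kips.
  Edge l_c = 1.125 − 0.8125/2 = 0.7188 → r_n = 37.73 kips; interior l_c = 2.5 − 0.8125 = 1.688 → r_n = 78.75 kips.
  R_n,bearing = 1·37.73 + 2·78.75 = 195.2 kips → 0.75 × 195.2 = 146 kips.
Bolt shear governs: 67.6 kips.

67.6 kips (bolt shear governs)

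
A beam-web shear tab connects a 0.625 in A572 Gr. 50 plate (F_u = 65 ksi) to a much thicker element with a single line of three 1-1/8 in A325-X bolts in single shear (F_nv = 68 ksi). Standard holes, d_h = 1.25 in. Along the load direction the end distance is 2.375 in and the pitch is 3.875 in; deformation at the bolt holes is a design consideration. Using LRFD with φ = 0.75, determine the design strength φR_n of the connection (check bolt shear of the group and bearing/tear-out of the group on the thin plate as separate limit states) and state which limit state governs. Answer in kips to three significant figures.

Bolt shear: A_b = π·1.125²/4 = 0.994 in²; R_n = 68 × 0.994 × 3 × 1 = 202.8 kips → 0.75 × 202.8 = 152 kips.
Bearing (1.2 l_c t F_u ≤ 2.4 d t F_u): upper limit = 2.4·1.125·0.625·65 = 109.7 kips.
  Edge l_c = 2.375 − 1.25/2 = 1.75 → r_n = 85.31 kips; interior l_c = 3.875 − 1.25 = 2.625 → r_n = 109.7 kips.
  R_n,bearing = 1·85.31 + 2·109.7 = 304.7 kips → 0.75 × 304.7 = 229 kips.
Bolt shear governs: 152 kips.

152 kips (bolt shear governs)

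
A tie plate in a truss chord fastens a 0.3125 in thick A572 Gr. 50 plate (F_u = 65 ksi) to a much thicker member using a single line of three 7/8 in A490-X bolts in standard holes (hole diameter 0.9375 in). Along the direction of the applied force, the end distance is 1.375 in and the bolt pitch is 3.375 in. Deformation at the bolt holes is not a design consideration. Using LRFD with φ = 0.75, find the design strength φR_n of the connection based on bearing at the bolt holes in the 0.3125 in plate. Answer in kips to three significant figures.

Per bolt r_n = 1.5 l_c t F_u ≤ 3.0 d t F_u; upper limit = 3.0 × 0.875 × 0.3125 × 65 = 53.32 kips.
Edge bolt: l_c = 1.375 − 0.9375/2 = 0.9062 in → 1.5 × 0.9062 × 0.3125 × 65 = 27.61 → r_n = 27.61 kips.
Interior bolts: l_c = 3.375 − 0.9375 = 2.438 in → 1.5 × 2.438 × 0.3125 × 65 = 74.27 → r_n = 53.32 kips.
R_n = 1 × 27.61 + 2 × 53.32 = 134.3 kips.
Design strength φR_n = 0.75 × 134.3 = 101 kips.

101 kips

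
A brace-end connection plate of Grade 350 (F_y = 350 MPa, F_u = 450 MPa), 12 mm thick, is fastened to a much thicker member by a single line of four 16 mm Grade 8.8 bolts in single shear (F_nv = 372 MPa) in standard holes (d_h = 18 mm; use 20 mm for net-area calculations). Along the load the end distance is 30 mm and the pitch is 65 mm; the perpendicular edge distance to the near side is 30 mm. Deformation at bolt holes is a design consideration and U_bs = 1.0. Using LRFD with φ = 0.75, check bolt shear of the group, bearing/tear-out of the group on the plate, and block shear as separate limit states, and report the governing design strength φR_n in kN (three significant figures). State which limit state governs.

224 kN (bolt shear governs)

Bolt shear: A_b = π·16²/4 = 201.1 mm²; R_n = 372 × 201.1 × 4 × 1 / 1000 = 299.2 kN → 0.75 × 299.2 = 224 kN.
Bearing: edge l_c = 21, r_n = 136.1 kN; interior l_c = 47, r_n = 207.4 kN; R_n = 136.1 + 3·207.4 = 758.2 kN → 569 kN.
Block shear: A_gv = 2700, A_nv = 1860, A_nt = 240 mm²; R_n = min(0.6F_uA_nv, 0.6F_yA_gv) + U_bs·F_u·A_nt = 610.2 kN → 458 kN.
Bolt shear governs: 224 kN.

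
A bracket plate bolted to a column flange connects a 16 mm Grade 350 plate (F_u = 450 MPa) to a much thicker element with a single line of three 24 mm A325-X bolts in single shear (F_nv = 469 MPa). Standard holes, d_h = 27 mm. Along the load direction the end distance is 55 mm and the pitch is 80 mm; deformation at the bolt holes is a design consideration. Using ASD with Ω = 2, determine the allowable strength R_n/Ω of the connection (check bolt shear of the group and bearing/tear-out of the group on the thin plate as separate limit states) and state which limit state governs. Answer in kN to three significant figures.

Bolt shear: A_b = π·24²/4 = 452.4 mm²; R_n = 469 × 452.4 × 3 × 1 / 1000 = 636.5 kN → 636.5 / 2 = 318 kN.
Bearing (1.2 l_c t F_u ≤ 2.4 d t F_u): upper limit = 2.4·24·16·450 / 1000 = 414.7 kN.
  Edge l_c = 55 − 27/2 = 41.5 → r_n = 358.6 kN; interior l_c = 80 − 27 = 53 → r_n = 414.7 kN.
  R_n,bearing = 1·358.6 + 2·414.7 = 1188 kN → 1188 / 2 = 594 kN.
Bolt shear governs: 318 kN.

318 kN (bolt shear governs)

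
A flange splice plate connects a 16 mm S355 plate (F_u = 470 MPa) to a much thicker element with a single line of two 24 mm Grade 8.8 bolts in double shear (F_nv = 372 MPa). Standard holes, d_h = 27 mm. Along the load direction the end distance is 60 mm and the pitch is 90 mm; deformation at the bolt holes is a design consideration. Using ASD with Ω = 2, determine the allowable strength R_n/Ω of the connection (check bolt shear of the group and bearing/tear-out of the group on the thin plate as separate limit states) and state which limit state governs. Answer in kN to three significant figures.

Bolt shear: A_b = π·24²/4 = 452.4 mm²; R_n = 372 × 452.4 × 2 × 2 / 1000 = 673.2 kN → 673.2 / 2 = 337 kN.
Bearing (1.2 l_c t F_u ≤ 2.4 d t F_u): upper limit = 2.4·24·16·470 / 1000 = 433.2 kN.
  Edge l_c = 60 − 27/2 = 46.5 → r_n = 419.6 kN; interior l_c = 90 − 27 = 63 → r_n = 433.2 kN.
  R_n,bearing = 1·419.6 + 1·433.2 = 852.8 kN → 852.8 / 2 = 426 kN.
Bolt shear governs: 337 kN.

337 kN (bolt shear governs)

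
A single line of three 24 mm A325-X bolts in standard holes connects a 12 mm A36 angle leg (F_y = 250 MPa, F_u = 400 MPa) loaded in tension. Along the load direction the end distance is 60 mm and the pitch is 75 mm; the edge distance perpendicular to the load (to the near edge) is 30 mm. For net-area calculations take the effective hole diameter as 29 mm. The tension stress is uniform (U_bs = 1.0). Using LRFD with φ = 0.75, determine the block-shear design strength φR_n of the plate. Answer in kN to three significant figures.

Shear plane L_v = 60 + 2·75 = 210 mm; A_gv = 210 × 12 = 2520 mm².
A_nv = (210 − 2.5·29) × 12 = 1650 mm².
A_nt = (30 − 0.5·29) × 12 = 186 mm².
0.6 F_u A_nv = 396 kN; 0.6 F_y A_gv = 378 kN → shear yielding governs the shear term.
R_n = 378 + 1.0 × 400 × 186 / 1000 = 452.4 kN.
Design strength φR_n = 0.75 × 452.4 = 339 kN.

339 kN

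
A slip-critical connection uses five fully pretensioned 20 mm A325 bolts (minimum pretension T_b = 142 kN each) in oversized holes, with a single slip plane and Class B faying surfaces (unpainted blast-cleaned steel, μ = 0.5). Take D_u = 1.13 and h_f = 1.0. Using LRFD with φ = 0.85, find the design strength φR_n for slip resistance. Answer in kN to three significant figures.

R_n = μ · D_u · h_f · T_b · n_s · n_b = 0.5 × 1.13 × 1.0 × 142 × 1 × 5 = 401.1 kN.
Design strength φR_n = 0.85 × 401.1 = 341 kN.

341 kN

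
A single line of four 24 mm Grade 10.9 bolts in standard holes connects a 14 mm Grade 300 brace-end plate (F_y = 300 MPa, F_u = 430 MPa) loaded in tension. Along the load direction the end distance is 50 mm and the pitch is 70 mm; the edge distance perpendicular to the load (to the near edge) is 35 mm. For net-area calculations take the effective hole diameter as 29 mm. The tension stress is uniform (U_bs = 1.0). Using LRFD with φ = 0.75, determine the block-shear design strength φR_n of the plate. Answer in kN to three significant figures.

Shear plane L_v = 50 + 3·70 = 260 mm; A_gv = 260 × 14 = 3640 mm².
A_nv = (260 − 3.5·29) × 14 = 2219 mm².
A_nt = (35 − 0.5·29) × 14 = 287 mm².
0.6 F_u A_nv = 572.5 kN; 0.6 F_y A_gv = 655.2 kN → shear rupture governs the shear term.
R_n = 572.5 + 1.0 × 430 × 287 / 1000 = 695.9 kN.
Design strength φR_n = 0.75 × 695.9 = 522 kN.

522 kN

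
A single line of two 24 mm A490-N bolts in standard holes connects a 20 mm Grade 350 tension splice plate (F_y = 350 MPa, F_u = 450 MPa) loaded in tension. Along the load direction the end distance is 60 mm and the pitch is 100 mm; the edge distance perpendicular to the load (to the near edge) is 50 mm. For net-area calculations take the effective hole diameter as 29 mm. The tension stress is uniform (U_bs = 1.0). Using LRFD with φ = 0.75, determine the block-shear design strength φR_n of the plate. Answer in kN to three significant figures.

711 kN

Shear plane L_v = 60 + 1·100 = 160 mm; A_gv = 160 × 20 = 3200 mm².
A_nv = (160 − 1.5·29) × 20 = 2330 mm².
A_nt = (50 − 0.5·29) × 20 = 710 mm².
0.6 F_u A_nv = 629.1 kN; 0.6 F_y A_gv = 672 kN → shear rupture governs the shear term.
R_n = 629.1 + 1.0 × 450 × 710 / 1000 = 948.6 kN.
Design strength φR_n = 0.75 × 948.6 = 711 kN.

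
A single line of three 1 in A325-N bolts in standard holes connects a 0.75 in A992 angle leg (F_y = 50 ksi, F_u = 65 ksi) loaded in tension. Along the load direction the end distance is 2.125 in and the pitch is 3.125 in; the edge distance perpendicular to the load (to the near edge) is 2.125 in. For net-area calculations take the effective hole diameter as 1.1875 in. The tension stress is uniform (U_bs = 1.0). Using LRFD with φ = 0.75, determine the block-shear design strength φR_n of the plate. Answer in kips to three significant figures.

175 kips

Shear plane L_v = 2.125 + 2·3.125 = 8.375 in; A_gv = 8.375 × 0.75 = 6.281 in².
A_nv = (8.375 − 2.5·1.1875) × 0.75 = 4.055 in².
A_nt = (2.125 − 0.5·1.1875) × 0.75 = 1.148 in².
0.6 F_u A_nv = 158.1 kips; 0.6 F_y A_gv = 188.4 kips → shear rupture governs the shear term.
R_n = 158.1 + 1.0 × 65 × 1.148 = 232.8 kips.
Design strength φR_n = 0.75 × 232.8 = 175 kips.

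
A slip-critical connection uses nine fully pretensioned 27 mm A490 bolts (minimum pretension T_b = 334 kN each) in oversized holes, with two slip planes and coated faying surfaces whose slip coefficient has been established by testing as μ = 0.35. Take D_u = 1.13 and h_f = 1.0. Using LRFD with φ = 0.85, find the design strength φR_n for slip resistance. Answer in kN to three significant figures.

R_n = μ · D_u · h_f · T_b · n_s · n_b = 0.35 × 1.13 × 1.0 × 334 × 2 × 9 = 2378 kN.
Design strength φR_n = 0.85 × 2378 = 2020 kN.

2020 kN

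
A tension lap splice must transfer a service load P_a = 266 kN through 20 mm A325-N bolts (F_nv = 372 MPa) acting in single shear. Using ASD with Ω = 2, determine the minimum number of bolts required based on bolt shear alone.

A_b = π·20²/4 = 314.2 mm².
Per-bolt allowable strength R_n/Ω = 372 × 314.2 × 1 / 1000 / 2 = 58.43 kN.
n ≥ 266 / 58.43 = 4.552 → use 5 bolts.

5 bolts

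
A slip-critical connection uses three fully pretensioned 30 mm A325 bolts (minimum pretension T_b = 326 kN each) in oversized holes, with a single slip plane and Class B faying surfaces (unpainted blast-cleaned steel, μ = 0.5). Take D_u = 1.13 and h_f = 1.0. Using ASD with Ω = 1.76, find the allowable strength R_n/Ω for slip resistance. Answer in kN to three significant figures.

314 kN

R_n = μ · D_u · h_f · T_b · n_s · n_b = 0.5 × 1.13 × 1.0 × 326 × 1 × 3 = 552.6 kN.
Allowable strength R_n/Ω = 552.6 / 1.76 = 314 kN.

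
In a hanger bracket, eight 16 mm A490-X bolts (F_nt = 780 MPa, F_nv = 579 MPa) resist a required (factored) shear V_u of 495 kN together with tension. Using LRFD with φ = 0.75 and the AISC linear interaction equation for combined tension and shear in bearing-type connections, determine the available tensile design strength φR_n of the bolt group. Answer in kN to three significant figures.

556 kN

A_b = π·16²/4 = 201.1 mm²; f_rv = 495 × 1000 / (8 × 201.1) = 307.7 MPa.
F'_nt = 1.3 F_nt − (F_nt / φF_nv) f_rv = 1.3·780 − (780/(0.75·579))·307.7 = 461.2 MPa, capped at F_nt → F'_nt = 461.2 MPa.
R_n = F'_nt · A_b · n = 461.2 × 201.1 × 8 / 1000 = 741.9 kN.
Design strength φR_n = 0.75 × 741.9 = 556 kN.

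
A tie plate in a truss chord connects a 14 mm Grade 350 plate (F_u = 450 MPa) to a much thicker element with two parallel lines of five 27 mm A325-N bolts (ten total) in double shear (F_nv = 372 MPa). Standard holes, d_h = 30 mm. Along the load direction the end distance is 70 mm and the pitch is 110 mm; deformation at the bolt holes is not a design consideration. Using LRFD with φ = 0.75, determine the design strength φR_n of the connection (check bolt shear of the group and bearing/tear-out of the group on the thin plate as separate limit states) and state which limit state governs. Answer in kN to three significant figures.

3190 kN (bolt shear governs)

Bolt shear: A_b = π·27²/4 = 572.6 mm²; R_n = 372 × 572.6 × 10 × 2 / 1000 = 4260 kN → 0.75 × 4260 = 3190 kN.
Bearing (1.5 l_c t F_u ≤ 3.0 d t F_u): upper limit = 3.0·27·14·450 / 1000 = 510.3 kN.
  Edge l_c = 70 − 30/2 = 55 → r_n = 510.3 kN; interior l_c = 110 − 30 = 80 → r_n = 510.3 kN.
  R_n,bearing = 2·510.3 + 8·510.3 = 5103 kN → 0.75 × 5103 = 3830 kN.
Bolt shear governs: 3190 kN.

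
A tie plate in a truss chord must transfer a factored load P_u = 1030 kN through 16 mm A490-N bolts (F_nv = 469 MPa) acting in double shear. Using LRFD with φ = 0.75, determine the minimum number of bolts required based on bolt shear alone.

A_b = π·16²/4 = 201.1 mm².
Per-bolt design strength φR_n = 0.75 × 469 × 201.1 × 2 / 1000 = 141.4 kN.
n ≥ 1030 / 141.4 = 7.282 → use 8 bolts.

8 bolts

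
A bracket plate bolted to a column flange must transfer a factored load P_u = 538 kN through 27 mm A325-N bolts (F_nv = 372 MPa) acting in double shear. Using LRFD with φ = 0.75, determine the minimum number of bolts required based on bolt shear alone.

A_b = π·27²/4 = 572.6 mm².
Per-bolt design strength φR_n = 0.75 × 372 × 572.6 × 2 / 1000 = 319.5 kN.
n ≥ 538 / 319.5 = 1.684 → use 2 bolts.

2 bolts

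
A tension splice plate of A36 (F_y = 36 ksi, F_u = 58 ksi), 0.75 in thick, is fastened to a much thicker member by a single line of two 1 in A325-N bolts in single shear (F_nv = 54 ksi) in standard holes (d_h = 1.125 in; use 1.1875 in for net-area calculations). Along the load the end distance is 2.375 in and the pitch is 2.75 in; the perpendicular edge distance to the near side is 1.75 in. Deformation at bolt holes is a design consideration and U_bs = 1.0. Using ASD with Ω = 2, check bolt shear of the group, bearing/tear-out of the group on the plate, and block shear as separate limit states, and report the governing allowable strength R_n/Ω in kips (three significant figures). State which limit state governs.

Bolt shear: A_b = π·1²/4 = 0.7854 in²; R_n = 54 × 0.7854 × 2 × 1 = 84.82 kips → 84.82 / 2 = 42.4 kips.
Bearing: edge l_c = 1.812, r_n = 94.61 kips; interior l_c = 1.625, r_n = 84.82 kips; R_n = 94.61 + 1·84.82 = 179.4 kips → 89.7 kips.
Block shear: A_gv = 3.844, A_nv = 2.508, A_nt = 0.8672 in²; R_n = min(0.6F_uA_nv, 0.6F_yA_gv) + U_bs·F_u·A_nt = 133.3 kips → 66.7 kips.
Bolt shear governs: 42.4 kips.

42.4 kips (bolt shear governs)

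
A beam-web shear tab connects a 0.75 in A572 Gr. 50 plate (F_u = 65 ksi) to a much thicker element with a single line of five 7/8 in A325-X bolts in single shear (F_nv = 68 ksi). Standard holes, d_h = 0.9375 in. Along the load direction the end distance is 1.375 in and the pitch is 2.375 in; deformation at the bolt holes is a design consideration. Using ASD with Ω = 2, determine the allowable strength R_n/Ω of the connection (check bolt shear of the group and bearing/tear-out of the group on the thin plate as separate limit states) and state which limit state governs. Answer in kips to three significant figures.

102 kips (bolt shear governs)

Bolt shear: A_b = π·0.875²/4 = 0.6013 in²; R_n = 68 × 0.6013 × 5 × 1 = 204.4 kips → 204.4 / 2 = 102 kips.
Bearing (1.2 l_c t F_u ≤ 2.4 d t F_u): upper limit = 2.4·0.875·0.75·65 = 102.4 kips.
  Edge l_c = 1.375 − 0.9375/2 = 0.9062 → r_n = 53.02 kips; interior l_c = 2.375 − 0.9375 = 1.438 → r_n = 84.09 kips.
  R_n,bearing = 1·53.02 + 4·84.09 = 389.4 kips → 389.4 / 2 = 195 kips.
Bolt shear governs: 102 kips.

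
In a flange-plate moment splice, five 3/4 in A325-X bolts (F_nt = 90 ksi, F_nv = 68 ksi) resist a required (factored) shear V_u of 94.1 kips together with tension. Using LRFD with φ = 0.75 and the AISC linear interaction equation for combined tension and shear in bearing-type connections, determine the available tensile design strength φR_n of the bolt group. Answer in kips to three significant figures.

A_b = π·0.75²/4 = 0.4418 in²; f_rv = 94.1 / (5 × 0.4418) = 42.6 ksi.
F'_nt = 1.3 F_nt − (F_nt / φF_nv) f_rv = 1.3·90 − (90/(0.75·68))·42.6 = 41.82 ksi, capped at F_nt → F'_nt = 41.82 ksi.
R_n = F'_nt · A_b · n = 41.82 × 0.4418 × 5 = 92.39 kips.
Design strength φR_n = 0.75 × 92.39 = 69.3 kips.

69.3 kips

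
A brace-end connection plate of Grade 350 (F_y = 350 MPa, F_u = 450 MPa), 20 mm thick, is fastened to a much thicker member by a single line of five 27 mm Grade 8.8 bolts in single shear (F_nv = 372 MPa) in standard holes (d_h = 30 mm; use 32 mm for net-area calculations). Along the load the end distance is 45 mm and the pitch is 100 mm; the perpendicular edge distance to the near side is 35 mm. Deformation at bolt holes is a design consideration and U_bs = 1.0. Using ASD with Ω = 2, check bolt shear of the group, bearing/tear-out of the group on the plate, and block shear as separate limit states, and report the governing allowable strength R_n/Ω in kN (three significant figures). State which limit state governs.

532 kN (bolt shear governs)

Bolt shear: A_b = π·27²/4 = 572.6 mm²; R_n = 372 × 572.6 × 5 × 1 / 1000 = 1065 kN → 1065 / 2 = 532 kN.
Bearing: edge l_c = 30, r_n = 324 kN; interior l_c = 70, r_n = 583.2 kN; R_n = 324 + 4·583.2 = 2657 kN → 1330 kN.
Block shear: A_gv = 8900, A_nv = 6020, A_nt = 380 mm²; R_n = min(0.6F_uA_nv, 0.6F_yA_gv) + U_bs·F_u·A_nt = 1796 kN → 898 kN.
Bolt shear governs: 532 kN.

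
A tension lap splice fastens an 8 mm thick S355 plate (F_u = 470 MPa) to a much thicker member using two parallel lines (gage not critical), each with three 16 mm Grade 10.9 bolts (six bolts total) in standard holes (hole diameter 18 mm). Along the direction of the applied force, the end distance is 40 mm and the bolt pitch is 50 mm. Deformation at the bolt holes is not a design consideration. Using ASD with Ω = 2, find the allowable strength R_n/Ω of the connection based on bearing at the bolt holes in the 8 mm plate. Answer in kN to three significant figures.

Per bolt r_n = 1.5 l_c t F_u ≤ 3.0 d t F_u; upper limit = 3.0 × 16 × 8 × 470 / 1000 = 180.5 kN.
Edge bolt: l_c = 40 − 18/2 = 31 mm → 1.5 × 31 × 8 × 470 / 1000 = 174.8 → r_n = 174.8 kN.
Interior bolts: l_c = 50 − 18 = 32 mm → 1.5 × 32 × 8 × 470 / 1000 = 180.5 → r_n = 180.5 kN.
R_n = 2 × 174.8 + 4 × 180.5 = 1072 kN.
Allowable strength R_n/Ω = 1072 / 2 = 536 kN.

536 kN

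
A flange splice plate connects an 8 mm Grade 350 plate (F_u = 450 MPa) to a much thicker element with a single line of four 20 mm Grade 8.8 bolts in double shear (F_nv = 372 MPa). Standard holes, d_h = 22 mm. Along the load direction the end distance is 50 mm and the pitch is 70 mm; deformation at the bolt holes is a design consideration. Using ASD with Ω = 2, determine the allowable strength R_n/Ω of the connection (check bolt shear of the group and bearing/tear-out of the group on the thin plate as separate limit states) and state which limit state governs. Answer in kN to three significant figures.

343 kN (bearing governs)

Bolt shear: A_b = π·20²/4 = 314.2 mm²; R_n = 372 × 314.2 × 4 × 2 / 1000 = 934.9 kN → 934.9 / 2 = 467 kN.
Bearing (1.2 l_c t F_u ≤ 2.4 d t F_u): upper limit = 2.4·20·8·450 / 1000 = 172.8 kN.
  Edge l_c = 50 − 22/2 = 39 → r_n = 168.5 kN; interior l_c = 70 − 22 = 48 → r_n = 172.8 kN.
  R_n,bearing = 1·168.5 + 3·172.8 = 686.9 kN → 686.9 / 2 = 343 kN.
Bearing governs: 343 kN.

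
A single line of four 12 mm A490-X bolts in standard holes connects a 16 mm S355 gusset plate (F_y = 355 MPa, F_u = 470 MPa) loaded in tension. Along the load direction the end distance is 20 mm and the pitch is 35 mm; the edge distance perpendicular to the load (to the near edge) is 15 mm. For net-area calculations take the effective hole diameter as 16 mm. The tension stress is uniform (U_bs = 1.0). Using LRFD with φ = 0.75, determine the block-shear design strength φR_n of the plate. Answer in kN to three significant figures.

273 kN

Shear plane L_v = 20 + 3·35 = 125 mm; A_gv = 125 × 16 = 2000 mm².
A_nv = (125 − 3.5·16) × 16 = 1104 mm².
A_nt = (15 − 0.5·16) × 16 = 112 mm².
0.6 F_u A_nv = 311.3 kN; 0.6 F_y A_gv = 426 kN → shear rupture governs the shear term.
R_n = 311.3 + 1.0 × 470 × 112 / 1000 = 364 kN.
Design strength φR_n = 0.75 × 364 = 273 kN.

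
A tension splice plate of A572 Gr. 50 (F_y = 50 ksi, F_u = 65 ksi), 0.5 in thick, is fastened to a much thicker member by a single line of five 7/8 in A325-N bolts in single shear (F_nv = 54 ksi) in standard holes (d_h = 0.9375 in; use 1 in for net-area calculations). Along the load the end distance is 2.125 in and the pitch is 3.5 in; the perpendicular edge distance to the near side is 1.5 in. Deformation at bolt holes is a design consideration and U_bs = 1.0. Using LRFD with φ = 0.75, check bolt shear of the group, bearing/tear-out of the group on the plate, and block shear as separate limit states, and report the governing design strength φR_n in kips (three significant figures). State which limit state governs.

122 kips (bolt shear governs)

Bolt shear: A_b = π·0.875²/4 = 0.6013 in²; R_n = 54 × 0.6013 × 5 × 1 = 162.4 kips → 0.75 × 162.4 = 122 kips.
Bearing: edge l_c = 1.656, r_n = 64.59 kips; interior l_c = 2.562, r_n = 68.25 kips; R_n = 64.59 + 4·68.25 = 337.6 kips → 253 kips.
Block shear: A_gv = 8.062, A_nv = 5.812, A_nt = 0.5 in²; R_n = min(0.6F_uA_nv, 0.6F_yA_gv) + U_bs·F_u·A_nt = 259.2 kips → 194 kips.
Bolt shear governs: 122 kips.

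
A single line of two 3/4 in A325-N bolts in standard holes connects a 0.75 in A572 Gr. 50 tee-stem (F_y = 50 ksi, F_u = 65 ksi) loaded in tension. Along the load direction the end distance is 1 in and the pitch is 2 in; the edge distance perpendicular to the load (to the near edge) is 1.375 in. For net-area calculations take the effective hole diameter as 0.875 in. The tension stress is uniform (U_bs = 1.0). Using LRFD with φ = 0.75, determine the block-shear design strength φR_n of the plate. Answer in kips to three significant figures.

Shear plane L_v = 1 + 1·2 = 3 in; A_gv = 3 × 0.75 = 2.25 in².
A_nv = (3 − 1.5·0.875) × 0.75 = 1.266 in².
A_nt = (1.375 − 0.5·0.875) × 0.75 = 0.7031 in².
0.6 F_u A_nv = 49.36 kips; 0.6 F_y A_gv = 67.5 kips → shear rupture governs the shear term.
R_n = 49.36 + 1.0 × 65 × 0.7031 = 95.06 kips.
Design strength φR_n = 0.75 × 95.06 = 71.3 kips.

71.3 kips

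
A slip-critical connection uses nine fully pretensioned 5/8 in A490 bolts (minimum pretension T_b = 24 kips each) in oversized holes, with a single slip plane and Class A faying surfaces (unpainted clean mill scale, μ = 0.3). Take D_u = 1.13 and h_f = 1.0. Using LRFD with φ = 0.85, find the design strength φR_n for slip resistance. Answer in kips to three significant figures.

62.2 kips

R_n = μ · D_u · h_f · T_b · n_s · n_b = 0.3 × 1.13 × 1.0 × 24 × 1 × 9 = 73.22 kips.
Design strength φR_n = 0.85 × 73.22 = 62.2 kips.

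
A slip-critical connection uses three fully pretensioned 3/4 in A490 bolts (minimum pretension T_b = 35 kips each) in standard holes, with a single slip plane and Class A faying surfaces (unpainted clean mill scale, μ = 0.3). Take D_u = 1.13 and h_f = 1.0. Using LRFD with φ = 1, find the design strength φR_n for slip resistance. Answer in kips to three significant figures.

R_n = μ · D_u · h_f · T_b · n_s · n_b = 0.3 × 1.13 × 1.0 × 35 × 1 × 3 = 35.59 kips.
Design strength φR_n = 1 × 35.59 = 35.6 kips.

35.6 kips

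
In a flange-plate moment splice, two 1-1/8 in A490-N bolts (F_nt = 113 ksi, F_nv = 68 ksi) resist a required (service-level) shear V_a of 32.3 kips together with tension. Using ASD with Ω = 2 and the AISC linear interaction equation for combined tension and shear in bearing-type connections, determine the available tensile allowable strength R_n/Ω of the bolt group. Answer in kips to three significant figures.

A_b = π·1.125²/4 = 0.994 in²; f_rv = 32.3 / (2 × 0.994) = 16.25 ksi.
F'_nt = 1.3 F_nt − (Ω F_nt / F_nv) f_rv = 1.3·113 − (2·113/68)·16.25 = 92.9 ksi, capped at F_nt → F'_nt = 92.9 ksi.
R_n = F'_nt · A_b · n = 92.9 × 0.994 × 2 = 184.7 kips.
Allowable strength R_n/Ω = 184.7 / 2 = 92.3 kips.

92.3 kips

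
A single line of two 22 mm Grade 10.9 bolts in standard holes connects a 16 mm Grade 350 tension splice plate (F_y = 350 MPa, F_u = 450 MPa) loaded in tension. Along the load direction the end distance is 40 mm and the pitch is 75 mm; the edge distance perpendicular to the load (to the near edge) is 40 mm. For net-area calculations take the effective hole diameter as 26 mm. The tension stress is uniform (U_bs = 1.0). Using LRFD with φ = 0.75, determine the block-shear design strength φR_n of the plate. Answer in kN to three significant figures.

Shear plane L_v = 40 + 1·75 = 115 mm; A_gv = 115 × 16 = 1840 mm².
A_nv = (115 − 1.5·26) × 16 = 1216 mm².
A_nt = (40 − 0.5·26) × 16 = 432 mm².
0.6 F_u A_nv = 328.3 kN; 0.6 F_y A_gv = 386.4 kN → shear rupture governs the shear term.
R_n = 328.3 + 1.0 × 450 × 432 / 1000 = 522.7 kN.
Design strength φR_n = 0.75 × 522.7 = 392 kN.

392 kN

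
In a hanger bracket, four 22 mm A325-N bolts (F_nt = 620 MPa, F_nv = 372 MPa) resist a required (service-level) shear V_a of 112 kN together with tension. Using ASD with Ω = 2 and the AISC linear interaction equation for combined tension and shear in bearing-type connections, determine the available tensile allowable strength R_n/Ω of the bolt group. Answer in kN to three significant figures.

A_b = π·22²/4 = 380.1 mm²; f_rv = 112 × 1000 / (4 × 380.1) = 73.66 MPa.
F'_nt = 1.3 F_nt − (Ω F_nt / F_nv) f_rv = 1.3·620 − (2·620/372)·73.66 = 560.5 MPa, capped at F_nt → F'_nt = 560.5 MPa.
R_n = F'_nt · A_b · n = 560.5 × 380.1 × 4 / 1000 = 852.2 kN.
Allowable strength R_n/Ω = 852.2 / 2 = 426 kN.

426 kN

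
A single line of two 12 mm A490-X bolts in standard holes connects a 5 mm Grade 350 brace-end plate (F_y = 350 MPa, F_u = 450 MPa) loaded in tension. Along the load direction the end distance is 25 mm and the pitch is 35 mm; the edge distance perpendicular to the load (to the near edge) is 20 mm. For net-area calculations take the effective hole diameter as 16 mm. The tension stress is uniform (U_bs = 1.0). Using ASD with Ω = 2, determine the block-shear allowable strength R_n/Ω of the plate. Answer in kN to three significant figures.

Shear plane L_v = 25 + 1·35 = 60 mm; A_gv = 60 × 5 = 300 mm².
A_nv = (60 − 1.5·16) × 5 = 180 mm².
A_nt = (20 − 0.5·16) × 5 = 60 mm².
0.6 F_u A_nv = 48.6 kN; 0.6 F_y A_gv = 63 kN → shear rupture governs the shear term.
R_n = 48.6 + 1.0 × 450 × 60 / 1000 = 75.6 kN.
Allowable strength R_n/Ω = 75.6 / 2 = 37.8 kN.

37.8 kN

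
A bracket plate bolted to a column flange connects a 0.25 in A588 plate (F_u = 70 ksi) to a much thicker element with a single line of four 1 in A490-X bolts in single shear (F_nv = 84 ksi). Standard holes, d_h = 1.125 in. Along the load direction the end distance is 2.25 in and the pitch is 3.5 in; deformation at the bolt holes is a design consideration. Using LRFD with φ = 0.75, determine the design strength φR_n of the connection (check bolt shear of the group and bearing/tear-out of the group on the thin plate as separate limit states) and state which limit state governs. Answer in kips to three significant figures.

Bolt shear: A_b = π·1²/4 = 0.7854 in²; R_n = 84 × 0.7854 × 4 × 1 = 263.9 kips → 0.75 × 263.9 = 198 kips.
Bearing (1.2 l_c t F_u ≤ 2.4 d t F_u): upper limit = 2.4·1·0.25·70 = 42 kips.
  Edge l_c = 2.25 − 1.125/2 = 1.688 → r_n = 35.44 kips; interior l_c = 3.5 − 1.125 = 2.375 → r_n = 42 kips.
  R_n,bearing = 1·35.44 + 3·42 = 161.4 kips → 0.75 × 161.4 = 121 kips.
Bearing governs: 121 kips.

121 kips (bearing governs)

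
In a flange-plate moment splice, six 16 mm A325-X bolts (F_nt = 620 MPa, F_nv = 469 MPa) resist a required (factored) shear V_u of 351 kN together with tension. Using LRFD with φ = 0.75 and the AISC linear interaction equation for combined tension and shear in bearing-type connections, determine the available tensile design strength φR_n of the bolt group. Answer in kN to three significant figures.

A_b = π·16²/4 = 201.1 mm²; f_rv = 351 × 1000 / (6 × 201.1) = 291 MPa.
F'_nt = 1.3 F_nt − (F_nt / φF_nv) f_rv = 1.3·620 − (620/(0.75·469))·291 = 293.2 MPa, capped at F_nt → F'_nt = 293.2 MPa.
R_n = F'_nt · A_b · n = 293.2 × 201.1 × 6 / 1000 = 353.7 kN.
Design strength φR_n = 0.75 × 353.7 = 265 kN.

265 kN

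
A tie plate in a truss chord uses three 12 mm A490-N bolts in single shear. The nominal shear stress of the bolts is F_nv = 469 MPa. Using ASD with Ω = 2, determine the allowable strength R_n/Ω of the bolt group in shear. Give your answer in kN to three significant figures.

79.6 kN

A_b = π × 12² / 4 = 113.1 mm².
R_n = F_nv · A_b · n · n_s = 469 × 113.1 × 3 × 1 / 1000 = 159.1 kN.
Allowable strength R_n/Ω = 159.1 / 2 = 79.6 kN.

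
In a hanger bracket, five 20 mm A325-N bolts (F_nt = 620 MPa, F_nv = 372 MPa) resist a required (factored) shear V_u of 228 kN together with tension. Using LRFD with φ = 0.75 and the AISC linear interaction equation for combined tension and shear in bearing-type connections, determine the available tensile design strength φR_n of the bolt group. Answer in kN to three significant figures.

A_b = π·20²/4 = 314.2 mm²; f_rv = 228 × 1000 / (5 × 314.2) = 145.1 MPa.
F'_nt = 1.3 F_nt − (F_nt / φF_nv) f_rv = 1.3·620 − (620/(0.75·372))·145.1 = 483.4 MPa, capped at F_nt → F'_nt = 483.4 MPa.
R_n = F'_nt · A_b · n = 483.4 × 314.2 × 5 / 1000 = 759.4 kN.
Design strength φR_n = 0.75 × 759.4 = 570 kN.

570 kN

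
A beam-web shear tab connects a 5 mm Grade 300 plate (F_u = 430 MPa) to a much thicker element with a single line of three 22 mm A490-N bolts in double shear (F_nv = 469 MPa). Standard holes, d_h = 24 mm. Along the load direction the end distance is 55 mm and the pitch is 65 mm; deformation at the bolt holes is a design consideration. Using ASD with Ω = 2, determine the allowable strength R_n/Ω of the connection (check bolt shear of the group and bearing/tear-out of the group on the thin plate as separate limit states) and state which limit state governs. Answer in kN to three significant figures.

161 kN (bearing governs)

Bolt shear: A_b = π·22²/4 = 380.1 mm²; R_n = 469 × 380.1 × 3 × 2 / 1000 = 1070 kN → 1070 / 2 = 535 kN.
Bearing (1.2 l_c t F_u ≤ 2.4 d t F_u): upper limit = 2.4·22·5·430 / 1000 = 113.5 kN.
  Edge l_c = 55 − 24/2 = 43 → r_n = 110.9 kN; interior l_c = 65 − 24 = 41 → r_n = 105.8 kN.
  R_n,bearing = 1·110.9 + 2·105.8 = 322.5 kN → 322.5 / 2 = 161 kN.
Bearing governs: 161 kN.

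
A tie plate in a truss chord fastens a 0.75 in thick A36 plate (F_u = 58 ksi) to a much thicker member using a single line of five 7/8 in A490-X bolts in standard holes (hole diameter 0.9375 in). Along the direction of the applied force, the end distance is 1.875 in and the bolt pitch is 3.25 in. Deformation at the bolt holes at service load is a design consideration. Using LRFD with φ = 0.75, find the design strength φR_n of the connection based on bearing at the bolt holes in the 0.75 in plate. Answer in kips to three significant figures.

Per bolt r_n = 1.2 l_c t F_u ≤ 2.4 d t F_u; upper limit = 2.4 × 0.875 × 0.75 × 58 = 91.35 kips.
Edge bolt: l_c = 1.875 − 0.9375/2 = 1.406 in → 1.2 × 1.406 × 0.75 × 58 = 73.41 → r_n = 73.41 kips.
Interior bolts: l_c = 3.25 − 0.9375 = 2.312 in → 1.2 × 2.312 × 0.75 × 58 = 120.7 → r_n = 91.35 kips.
R_n = 1 × 73.41 + 4 × 91.35 = 438.8 kips.
Design strength φR_n = 0.75 × 438.8 = 329 kips.

329 kips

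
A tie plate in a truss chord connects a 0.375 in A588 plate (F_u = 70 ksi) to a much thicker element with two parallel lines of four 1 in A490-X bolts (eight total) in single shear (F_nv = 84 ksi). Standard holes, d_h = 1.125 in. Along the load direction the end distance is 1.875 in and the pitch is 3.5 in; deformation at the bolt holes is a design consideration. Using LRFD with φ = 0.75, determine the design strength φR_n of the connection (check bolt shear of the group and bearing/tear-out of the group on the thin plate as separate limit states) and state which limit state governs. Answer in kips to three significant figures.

346 kips (bearing governs)

Bolt shear: A_b = π·1²/4 = 0.7854 in²; R_n = 84 × 0.7854 × 8 × 1 = 527.8 kips → 0.75 × 527.8 = 396 kips.
Bearing (1.2 l_c t F_u ≤ 2.4 d t F_u): upper limit = 2.4·1·0.375·70 = 63 kips.
  Edge l_c = 1.875 − 1.125/2 = 1.312 → r_n = 41.34 kips; interior l_c = 3.5 − 1.125 = 2.375 → r_n = 63 kips.
  R_n,bearing = 2·41.34 + 6·63 = 460.7 kips → 0.75 × 460.7 = 346 kips.
Bearing governs: 346 kips.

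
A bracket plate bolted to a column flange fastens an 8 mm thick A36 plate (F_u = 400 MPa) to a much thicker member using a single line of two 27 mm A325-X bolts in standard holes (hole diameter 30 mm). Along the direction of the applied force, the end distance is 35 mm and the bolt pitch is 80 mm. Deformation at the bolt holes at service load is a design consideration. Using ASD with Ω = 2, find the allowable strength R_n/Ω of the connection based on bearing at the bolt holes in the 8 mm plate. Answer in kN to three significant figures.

Per bolt r_n = 1.2 l_c t F_u ≤ 2.4 d t F_u; upper limit = 2.4 × 27 × 8 × 400 / 1000 = 207.4 kN.
Edge bolt: l_c = 35 − 30/2 = 20 mm → 1.2 × 20 × 8 × 400 / 1000 = 76.8 → r_n = 76.8 kN.
Interior bolts: l_c = 80 − 30 = 50 mm → 1.2 × 50 × 8 × 400 / 1000 = 192 → r_n = 192 kN.
R_n = 1 × 76.8 + 1 × 192 = 268.8 kN.
Allowable strength R_n/Ω = 268.8 / 2 = 134 kN.

134 kN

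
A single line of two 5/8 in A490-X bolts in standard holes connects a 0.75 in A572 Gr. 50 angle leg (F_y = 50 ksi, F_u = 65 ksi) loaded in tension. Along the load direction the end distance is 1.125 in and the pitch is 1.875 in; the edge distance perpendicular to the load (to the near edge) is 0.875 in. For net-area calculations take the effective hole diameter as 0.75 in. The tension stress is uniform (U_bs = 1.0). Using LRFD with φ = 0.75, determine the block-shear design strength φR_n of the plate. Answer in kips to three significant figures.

Shear plane L_v = 1.125 + 1·1.875 = 3 in; A_gv = 3 × 0.75 = 2.25 in².
A_nv = (3 − 1.5·0.75) × 0.75 = 1.406 in².
A_nt = (0.875 − 0.5·0.75) × 0.75 = 0.375 in².
0.6 F_u A_nv = 54.84 kips; 0.6 F_y A_gv = 67.5 kips → shear rupture governs the shear term.
R_n = 54.84 + 1.0 × 65 × 0.375 = 79.22 kips.
Design strength φR_n = 0.75 × 79.22 = 59.4 kips.

59.4 kips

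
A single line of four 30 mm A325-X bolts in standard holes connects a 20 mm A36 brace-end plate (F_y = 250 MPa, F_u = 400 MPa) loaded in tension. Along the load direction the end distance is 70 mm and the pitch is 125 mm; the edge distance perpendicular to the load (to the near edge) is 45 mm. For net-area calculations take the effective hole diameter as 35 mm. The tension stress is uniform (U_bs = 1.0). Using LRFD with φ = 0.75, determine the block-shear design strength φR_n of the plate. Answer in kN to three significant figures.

1170 kN

Shear plane L_v = 70 + 3·125 = 445 mm; A_gv = 445 × 20 = 8900 mm².
A_nv = (445 − 3.5·35) × 20 = 6450 mm².
A_nt = (45 − 0.5·35) × 20 = 550 mm².
0.6 F_u A_nv = 1548 kN; 0.6 F_y A_gv = 1335 kN → shear yielding governs the shear term.
R_n = 1335 + 1.0 × 400 × 550 / 1000 = 1555 kN.
Design strength φR_n = 0.75 × 1555 = 1170 kN.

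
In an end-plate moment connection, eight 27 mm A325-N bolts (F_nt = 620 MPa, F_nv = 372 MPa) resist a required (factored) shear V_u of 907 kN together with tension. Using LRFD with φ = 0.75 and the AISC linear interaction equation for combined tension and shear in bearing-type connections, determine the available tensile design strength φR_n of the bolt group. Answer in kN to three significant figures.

1260 kN

A_b = π·27²/4 = 572.6 mm²; f_rv = 907 × 1000 / (8 × 572.6) = 198 MPa.
F'_nt = 1.3 F_nt − (F_nt / φF_nv) f_rv = 1.3·620 − (620/(0.75·372))·198 = 366 MPa, capped at F_nt → F'_nt = 366 MPa.
R_n = F'_nt · A_b · n = 366 × 572.6 × 8 / 1000 = 1676 kN.
Design strength φR_n = 0.75 × 1676 = 1260 kN.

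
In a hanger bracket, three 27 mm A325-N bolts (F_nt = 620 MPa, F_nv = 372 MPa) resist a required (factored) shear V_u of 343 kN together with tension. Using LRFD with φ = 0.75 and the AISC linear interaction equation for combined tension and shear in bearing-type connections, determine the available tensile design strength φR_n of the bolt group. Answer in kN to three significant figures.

A_b = π·27²/4 = 572.6 mm²; f_rv = 343 × 1000 / (3 × 572.6) = 199.7 MPa.
F'_nt = 1.3 F_nt − (F_nt / φF_nv) f_rv = 1.3·620 − (620/(0.75·372))·199.7 = 362.2 MPa, capped at F_nt → F'_nt = 362.2 MPa.
R_n = F'_nt · A_b · n = 362.2 × 572.6 × 3 / 1000 = 622.2 kN.
Design strength φR_n = 0.75 × 622.2 = 467 kN.

467 kN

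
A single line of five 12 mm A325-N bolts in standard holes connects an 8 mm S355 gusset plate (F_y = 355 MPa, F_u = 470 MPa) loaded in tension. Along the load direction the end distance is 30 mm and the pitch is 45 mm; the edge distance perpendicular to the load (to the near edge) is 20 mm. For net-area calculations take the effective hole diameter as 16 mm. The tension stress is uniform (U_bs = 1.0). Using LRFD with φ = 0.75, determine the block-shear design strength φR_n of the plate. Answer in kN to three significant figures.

267 kN

Shear plane L_v = 30 + 4·45 = 210 mm; A_gv = 210 × 8 = 1680 mm².
A_nv = (210 − 4.5·16) × 8 = 1104 mm².
A_nt = (20 − 0.5·16) × 8 = 96 mm².
0.6 F_u A_nv = 311.3 kN; 0.6 F_y A_gv = 357.8 kN → shear rupture governs the shear term.
R_n = 311.3 + 1.0 × 470 × 96 / 1000 = 356.4 kN.
Design strength φR_n = 0.75 × 356.4 = 267 kN.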